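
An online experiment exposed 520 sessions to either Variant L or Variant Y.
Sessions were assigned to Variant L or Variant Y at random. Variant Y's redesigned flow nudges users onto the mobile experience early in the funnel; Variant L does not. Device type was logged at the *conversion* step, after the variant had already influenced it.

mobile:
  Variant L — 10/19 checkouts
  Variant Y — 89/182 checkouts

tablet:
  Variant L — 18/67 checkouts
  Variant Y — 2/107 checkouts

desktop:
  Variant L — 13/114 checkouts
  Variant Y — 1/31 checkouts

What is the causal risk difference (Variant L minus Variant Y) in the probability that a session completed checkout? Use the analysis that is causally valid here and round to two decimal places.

The stratified and pooled comparisons disagree (Variant L wins within each device type; Variant Y wins overall), so the answer turns on the causal role of device type.
Device type is recorded after the variant and is itself shifted by it — it sits on the causal path from variant to outcome. Conditioning on a mediator would strip out part of the effect we want; the pooled comparison gives the total causal effect.
The causal difference is the pooled difference: 0.205 − 0.287 = -0.083.

-0.08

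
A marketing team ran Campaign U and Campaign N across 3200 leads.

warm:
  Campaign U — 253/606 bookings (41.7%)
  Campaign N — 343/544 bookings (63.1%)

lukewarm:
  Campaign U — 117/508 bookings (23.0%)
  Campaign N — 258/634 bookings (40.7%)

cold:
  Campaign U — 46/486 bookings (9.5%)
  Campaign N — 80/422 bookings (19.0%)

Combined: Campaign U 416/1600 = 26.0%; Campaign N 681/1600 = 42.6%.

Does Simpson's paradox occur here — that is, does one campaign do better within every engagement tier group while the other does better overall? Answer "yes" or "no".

Within each engagement tier level (warm 41.7% vs 63.1%; lukewarm 23.0% vs 40.7%; cold 9.5% vs 19.0%), Campaign N has the higher rate every time. Pooled: 26.0% vs 42.6% — Campaign N has the higher rate overall. They agree.

no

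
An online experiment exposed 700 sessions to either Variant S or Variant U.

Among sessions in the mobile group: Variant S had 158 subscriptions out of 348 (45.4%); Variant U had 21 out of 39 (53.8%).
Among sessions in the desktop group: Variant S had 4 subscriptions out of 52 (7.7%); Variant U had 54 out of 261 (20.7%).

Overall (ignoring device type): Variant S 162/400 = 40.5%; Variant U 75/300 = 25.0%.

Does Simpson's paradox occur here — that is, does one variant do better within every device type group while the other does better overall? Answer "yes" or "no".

Within each device type level (mobile 45.4% vs 53.8%; desktop 7.7% vs 20.7%), Variant U has the higher rate every time. Pooled: 40.5% vs 25.0% — Variant S has the higher rate overall. The two comparisons disagree.

yes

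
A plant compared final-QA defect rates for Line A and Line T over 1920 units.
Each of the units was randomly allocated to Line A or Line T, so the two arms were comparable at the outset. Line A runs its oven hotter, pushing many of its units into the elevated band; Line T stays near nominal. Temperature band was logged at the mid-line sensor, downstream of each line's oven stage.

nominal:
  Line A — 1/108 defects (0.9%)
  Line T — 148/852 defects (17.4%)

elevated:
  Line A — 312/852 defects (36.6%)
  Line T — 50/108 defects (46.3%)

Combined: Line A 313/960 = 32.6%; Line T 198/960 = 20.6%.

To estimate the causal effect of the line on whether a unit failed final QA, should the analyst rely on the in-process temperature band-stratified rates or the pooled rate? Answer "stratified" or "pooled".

pooled

In-process temperature band lies on the pathway line → in-process temperature band → outcome, so adjusting for it blocks the indirect effect. For the total causal effect of line, use the unadjusted pooled rates.
Pooled: Line A 32.6% vs Line T 20.6%; Line T is lower overall.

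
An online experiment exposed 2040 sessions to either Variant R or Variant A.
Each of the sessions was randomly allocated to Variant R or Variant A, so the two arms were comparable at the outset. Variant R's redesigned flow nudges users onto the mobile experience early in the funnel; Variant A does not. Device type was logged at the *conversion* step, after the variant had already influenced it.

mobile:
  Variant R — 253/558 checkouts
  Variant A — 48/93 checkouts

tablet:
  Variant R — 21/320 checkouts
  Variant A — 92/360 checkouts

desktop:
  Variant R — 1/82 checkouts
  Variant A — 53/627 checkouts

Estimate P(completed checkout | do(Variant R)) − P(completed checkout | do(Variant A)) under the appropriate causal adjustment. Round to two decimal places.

Device type here is a post-treatment variable shaped by the variant; conditioning on it would introduce bias rather than remove it. The overall comparison is the causal one.
The causal difference is the pooled difference: 0.286 − 0.179 = +0.108.

+0.11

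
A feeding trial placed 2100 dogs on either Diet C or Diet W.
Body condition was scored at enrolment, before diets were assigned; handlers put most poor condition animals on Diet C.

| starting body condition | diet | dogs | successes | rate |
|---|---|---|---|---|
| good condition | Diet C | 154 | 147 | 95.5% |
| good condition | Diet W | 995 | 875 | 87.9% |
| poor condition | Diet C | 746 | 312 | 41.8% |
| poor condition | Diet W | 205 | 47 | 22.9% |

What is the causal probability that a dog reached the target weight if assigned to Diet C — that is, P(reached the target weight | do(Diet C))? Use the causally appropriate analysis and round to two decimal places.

0.71

The stratified and pooled comparisons disagree (Diet C wins within each starting body condition; Diet W wins overall), so the answer turns on the causal role of starting body condition.
Starting body condition satisfies the back-door criterion: it is not a descendant of the diet, and it blocks the spurious path from diet to outcome. Adjusting for it (i.e., using the within-starting body condition rates) gives the causal effect.
Standardising Diet C to the population starting body condition mix: 0.547·147/154 + 0.453·312/746 = 0.712.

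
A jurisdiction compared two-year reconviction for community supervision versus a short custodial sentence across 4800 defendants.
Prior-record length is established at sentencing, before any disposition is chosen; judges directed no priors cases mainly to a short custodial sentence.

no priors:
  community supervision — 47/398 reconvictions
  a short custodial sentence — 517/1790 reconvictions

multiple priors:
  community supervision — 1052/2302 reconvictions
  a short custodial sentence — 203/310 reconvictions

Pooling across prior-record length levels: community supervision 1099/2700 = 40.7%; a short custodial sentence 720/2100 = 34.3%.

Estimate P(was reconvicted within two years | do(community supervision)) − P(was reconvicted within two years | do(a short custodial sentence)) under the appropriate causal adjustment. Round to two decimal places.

Prior-record length is set before the disposition has any effect — it is not caused by the disposition — and it independently drives the outcome. That makes it a confounder, so the causal comparison is within prior-record length levels.
Adjusting over the population distribution of prior-record length: 0.456·(0.118−0.289) + 0.544·(0.457−0.655) = -0.185.

-0.19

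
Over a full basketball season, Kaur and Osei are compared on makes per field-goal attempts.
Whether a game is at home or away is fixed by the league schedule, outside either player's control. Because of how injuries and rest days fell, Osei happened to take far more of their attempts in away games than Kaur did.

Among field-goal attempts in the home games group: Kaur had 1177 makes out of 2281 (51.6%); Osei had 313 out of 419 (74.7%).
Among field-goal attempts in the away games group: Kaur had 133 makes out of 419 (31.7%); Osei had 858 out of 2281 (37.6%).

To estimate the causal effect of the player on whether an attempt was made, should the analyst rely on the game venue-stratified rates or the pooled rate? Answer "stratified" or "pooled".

stratified

The game venue-specific comparison favours Osei throughout, but the pooled figures favour Kaur. The question is whether to condition on game venue.
Game venue satisfies the back-door criterion: it is not a descendant of the player, and it blocks the spurious path from player to outcome. Adjusting for it (i.e., using the within-game venue rates) gives the causal effect.
Within each level — home games: 51.6% vs 74.7%; away games: 31.7% vs 37.6% — Osei is higher every time.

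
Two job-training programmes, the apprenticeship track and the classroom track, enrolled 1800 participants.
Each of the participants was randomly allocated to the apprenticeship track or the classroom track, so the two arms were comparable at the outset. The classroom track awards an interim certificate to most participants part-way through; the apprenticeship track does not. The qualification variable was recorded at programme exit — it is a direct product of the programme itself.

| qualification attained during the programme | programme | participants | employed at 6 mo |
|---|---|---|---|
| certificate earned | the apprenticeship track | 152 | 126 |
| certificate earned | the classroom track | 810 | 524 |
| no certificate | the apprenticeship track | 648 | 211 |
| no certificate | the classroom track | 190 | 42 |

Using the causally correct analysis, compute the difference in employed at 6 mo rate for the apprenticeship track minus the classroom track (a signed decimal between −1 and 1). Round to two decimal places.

-0.14

Qualification attained during the programme is downstream of the programme. One should not condition on a consequence of treatment, so the overall rates are the right comparison.
The causal difference is the pooled difference: 0.421 − 0.566 = -0.145.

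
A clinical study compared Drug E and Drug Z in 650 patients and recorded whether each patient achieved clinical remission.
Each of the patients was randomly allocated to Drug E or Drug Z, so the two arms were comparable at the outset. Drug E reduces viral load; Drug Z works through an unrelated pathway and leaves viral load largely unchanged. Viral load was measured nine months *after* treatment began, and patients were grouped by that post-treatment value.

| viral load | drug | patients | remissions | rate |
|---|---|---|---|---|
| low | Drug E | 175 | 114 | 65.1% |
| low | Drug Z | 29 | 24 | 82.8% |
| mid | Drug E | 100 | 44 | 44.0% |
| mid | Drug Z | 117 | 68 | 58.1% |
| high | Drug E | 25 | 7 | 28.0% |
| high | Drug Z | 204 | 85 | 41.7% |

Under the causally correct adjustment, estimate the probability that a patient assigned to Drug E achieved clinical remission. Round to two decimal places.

0.55

Viral load is downstream of the drug. One should not condition on a consequence of treatment, so the overall rates are the right comparison.
So P(outcome | do(Drug E)) is just the pooled rate for Drug E: 165/300 = 0.550.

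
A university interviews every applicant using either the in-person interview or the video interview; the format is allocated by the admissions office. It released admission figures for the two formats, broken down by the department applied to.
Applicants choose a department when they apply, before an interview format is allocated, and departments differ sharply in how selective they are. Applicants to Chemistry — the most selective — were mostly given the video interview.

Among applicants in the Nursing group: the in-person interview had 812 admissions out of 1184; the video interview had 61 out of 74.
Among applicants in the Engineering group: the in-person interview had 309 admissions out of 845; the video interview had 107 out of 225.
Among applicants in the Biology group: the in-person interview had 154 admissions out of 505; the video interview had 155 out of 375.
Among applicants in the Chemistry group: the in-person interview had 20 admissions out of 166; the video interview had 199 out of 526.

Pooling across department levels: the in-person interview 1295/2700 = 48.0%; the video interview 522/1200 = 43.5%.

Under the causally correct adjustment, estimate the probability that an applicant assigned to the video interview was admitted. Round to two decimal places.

The stratified and pooled comparisons disagree (the video interview wins within each department; the in-person interview wins overall), so the answer turns on the causal role of department.
Nothing the interview format does changes department; the imbalance is an allocation artefact. With department also predicting the outcome, the pooled figure is confounded, and the within-stratum comparison is the causal one.
Standardising the video interview to the population department mix: 0.323·61/74 + 0.274·107/225 + 0.226·155/375 + 0.177·199/526 = 0.557.

0.56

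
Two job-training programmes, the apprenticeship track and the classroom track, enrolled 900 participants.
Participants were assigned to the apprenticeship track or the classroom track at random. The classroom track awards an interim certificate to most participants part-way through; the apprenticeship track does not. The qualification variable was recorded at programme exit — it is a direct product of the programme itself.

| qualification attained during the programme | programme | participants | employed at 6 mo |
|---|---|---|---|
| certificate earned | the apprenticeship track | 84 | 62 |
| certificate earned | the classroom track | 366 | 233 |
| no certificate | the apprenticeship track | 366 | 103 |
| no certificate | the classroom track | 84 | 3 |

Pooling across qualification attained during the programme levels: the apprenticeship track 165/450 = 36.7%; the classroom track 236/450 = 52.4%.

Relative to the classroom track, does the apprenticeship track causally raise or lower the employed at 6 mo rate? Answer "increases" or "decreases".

decreases

Qualification attained during the programme lies on the pathway programme → qualification attained during the programme → outcome, so adjusting for it blocks the indirect effect. For the total causal effect of programme, use the unadjusted pooled rates.
Pooled: the apprenticeship track 36.7% vs the classroom track 52.4%; the classroom track is higher overall.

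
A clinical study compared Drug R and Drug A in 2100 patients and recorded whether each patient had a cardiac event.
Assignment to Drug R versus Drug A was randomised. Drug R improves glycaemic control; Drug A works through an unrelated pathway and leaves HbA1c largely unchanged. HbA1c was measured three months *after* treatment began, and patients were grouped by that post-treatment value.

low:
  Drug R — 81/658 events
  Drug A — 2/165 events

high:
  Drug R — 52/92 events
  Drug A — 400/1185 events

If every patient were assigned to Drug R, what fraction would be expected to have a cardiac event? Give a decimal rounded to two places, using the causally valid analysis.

Within every HbA1c level Drug A has the lower rate, yet pooled Drug R does — Simpson's reversal.
Stratifying would compare drugs among patients the drugs themselves sorted into HbA1c groups — a form of selection on an intermediate. The unconditioned pooled rates give the total causal effect.
So P(outcome | do(Drug R)) is just the pooled rate for Drug R: 133/750 = 0.177.

0.18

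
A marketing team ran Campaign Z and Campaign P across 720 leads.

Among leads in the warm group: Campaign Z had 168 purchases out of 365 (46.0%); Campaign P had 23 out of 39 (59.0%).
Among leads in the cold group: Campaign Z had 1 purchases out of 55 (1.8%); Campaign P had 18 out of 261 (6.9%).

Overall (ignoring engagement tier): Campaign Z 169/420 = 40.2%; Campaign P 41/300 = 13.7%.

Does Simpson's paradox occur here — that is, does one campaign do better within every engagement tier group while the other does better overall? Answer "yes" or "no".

Within each engagement tier level (warm 46.0% vs 59.0%; cold 1.8% vs 6.9%), Campaign P has the higher rate every time. Pooled: 40.2% vs 13.7% — Campaign Z has the higher rate overall. The two comparisons disagree.

yes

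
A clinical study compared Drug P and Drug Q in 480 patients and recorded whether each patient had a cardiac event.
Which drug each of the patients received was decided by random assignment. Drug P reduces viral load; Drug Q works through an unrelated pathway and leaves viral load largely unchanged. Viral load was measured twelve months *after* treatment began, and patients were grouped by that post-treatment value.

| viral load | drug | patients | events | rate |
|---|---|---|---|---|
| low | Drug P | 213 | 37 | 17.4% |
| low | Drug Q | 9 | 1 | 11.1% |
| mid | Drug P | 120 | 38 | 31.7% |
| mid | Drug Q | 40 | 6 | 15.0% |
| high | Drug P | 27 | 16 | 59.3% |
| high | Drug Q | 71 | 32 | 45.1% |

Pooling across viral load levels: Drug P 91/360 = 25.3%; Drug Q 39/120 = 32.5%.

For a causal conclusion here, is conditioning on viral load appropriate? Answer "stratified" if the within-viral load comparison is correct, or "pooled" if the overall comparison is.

Viral load is downstream of the drug. One should not condition on a consequence of treatment, so the overall rates are the right comparison.
Pooled: Drug P 25.3% vs Drug Q 32.5%; Drug P is lower overall.

pooled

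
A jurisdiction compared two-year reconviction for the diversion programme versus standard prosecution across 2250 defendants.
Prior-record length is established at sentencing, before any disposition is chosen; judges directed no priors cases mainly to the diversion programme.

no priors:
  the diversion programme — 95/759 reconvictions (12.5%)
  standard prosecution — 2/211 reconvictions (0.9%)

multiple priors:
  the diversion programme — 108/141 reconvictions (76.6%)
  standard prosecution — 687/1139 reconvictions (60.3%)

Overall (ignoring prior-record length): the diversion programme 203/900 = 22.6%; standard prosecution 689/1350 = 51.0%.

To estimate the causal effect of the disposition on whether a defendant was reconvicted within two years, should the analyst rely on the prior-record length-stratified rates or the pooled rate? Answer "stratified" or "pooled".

Prior-record length is set before the disposition has any effect — it is not caused by the disposition — and it independently drives the outcome. That makes it a confounder, so the causal comparison is within prior-record length levels.
Within each level — no priors: 12.5% vs 0.9%; multiple priors: 76.6% vs 60.3% — standard prosecution is lower every time.

stratified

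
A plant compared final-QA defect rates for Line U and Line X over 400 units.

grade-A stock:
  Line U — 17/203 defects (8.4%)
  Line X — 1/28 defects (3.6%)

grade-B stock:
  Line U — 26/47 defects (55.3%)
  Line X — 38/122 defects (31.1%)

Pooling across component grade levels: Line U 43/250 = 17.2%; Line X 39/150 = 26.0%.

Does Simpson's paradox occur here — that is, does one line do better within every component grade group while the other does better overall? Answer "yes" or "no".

Within each component grade level (grade-A stock 8.4% vs 3.6%; grade-B stock 55.3% vs 31.1%), Line X has the lower rate every time. Pooled: 17.2% vs 26.0% — Line U has the lower rate overall. The two comparisons disagree.

yes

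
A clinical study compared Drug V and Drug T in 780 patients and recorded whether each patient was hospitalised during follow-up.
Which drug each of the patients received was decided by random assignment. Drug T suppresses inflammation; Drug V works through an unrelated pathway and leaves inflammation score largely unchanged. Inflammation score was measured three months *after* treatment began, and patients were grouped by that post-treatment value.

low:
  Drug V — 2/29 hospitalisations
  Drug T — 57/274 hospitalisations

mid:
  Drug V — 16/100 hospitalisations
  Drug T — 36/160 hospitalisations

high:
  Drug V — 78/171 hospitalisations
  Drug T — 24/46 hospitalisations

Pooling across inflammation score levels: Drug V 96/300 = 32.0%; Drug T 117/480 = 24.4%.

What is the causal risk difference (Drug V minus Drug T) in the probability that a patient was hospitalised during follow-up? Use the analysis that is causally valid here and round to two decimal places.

+0.08

Stratifying would compare drugs among patients the drugs themselves sorted into inflammation score groups — a form of selection on an intermediate. The unconditioned pooled rates give the total causal effect.
The causal difference is the pooled difference: 0.320 − 0.244 = +0.076.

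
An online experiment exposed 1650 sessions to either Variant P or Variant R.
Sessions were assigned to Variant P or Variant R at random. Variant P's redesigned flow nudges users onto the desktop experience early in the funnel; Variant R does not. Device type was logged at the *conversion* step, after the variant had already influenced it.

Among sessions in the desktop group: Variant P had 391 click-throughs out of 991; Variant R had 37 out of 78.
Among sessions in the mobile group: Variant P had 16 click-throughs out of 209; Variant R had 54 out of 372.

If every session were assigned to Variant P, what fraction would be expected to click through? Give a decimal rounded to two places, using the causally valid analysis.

0.34

The stratified and pooled comparisons disagree (Variant R wins within each device type; Variant P wins overall), so the answer turns on the causal role of device type.
Device type is recorded after the variant and is itself shifted by it — it sits on the causal path from variant to outcome. Conditioning on a mediator would strip out part of the effect we want; the pooled comparison gives the total causal effect.
So P(outcome | do(Variant P)) is just the pooled rate for Variant P: 407/1200 = 0.339.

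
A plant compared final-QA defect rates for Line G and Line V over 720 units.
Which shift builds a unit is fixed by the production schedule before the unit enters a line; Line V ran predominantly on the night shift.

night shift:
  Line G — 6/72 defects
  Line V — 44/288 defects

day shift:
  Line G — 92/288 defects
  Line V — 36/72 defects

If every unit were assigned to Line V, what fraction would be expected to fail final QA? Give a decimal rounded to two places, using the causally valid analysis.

Nothing the line does changes shift; the imbalance is an allocation artefact. With shift also predicting the outcome, the pooled figure is confounded, and the within-stratum comparison is the causal one.
Standardising Line V to the population shift mix: 0.500·44/288 + 0.500·36/72 = 0.326.

0.33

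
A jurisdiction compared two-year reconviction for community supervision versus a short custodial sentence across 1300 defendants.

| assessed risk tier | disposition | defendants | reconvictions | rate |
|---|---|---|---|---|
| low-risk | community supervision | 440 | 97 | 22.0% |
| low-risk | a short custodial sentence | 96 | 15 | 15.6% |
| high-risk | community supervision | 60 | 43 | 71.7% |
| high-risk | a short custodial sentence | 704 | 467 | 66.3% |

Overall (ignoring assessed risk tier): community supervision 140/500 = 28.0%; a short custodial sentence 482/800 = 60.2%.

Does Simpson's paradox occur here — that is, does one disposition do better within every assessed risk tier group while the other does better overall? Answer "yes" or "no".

Within each assessed risk tier level (low-risk 22.0% vs 15.6%; high-risk 71.7% vs 66.3%), a short custodial sentence has the lower rate every time. Pooled: 28.0% vs 60.2% — community supervision has the lower rate overall. The two comparisons disagree.

yes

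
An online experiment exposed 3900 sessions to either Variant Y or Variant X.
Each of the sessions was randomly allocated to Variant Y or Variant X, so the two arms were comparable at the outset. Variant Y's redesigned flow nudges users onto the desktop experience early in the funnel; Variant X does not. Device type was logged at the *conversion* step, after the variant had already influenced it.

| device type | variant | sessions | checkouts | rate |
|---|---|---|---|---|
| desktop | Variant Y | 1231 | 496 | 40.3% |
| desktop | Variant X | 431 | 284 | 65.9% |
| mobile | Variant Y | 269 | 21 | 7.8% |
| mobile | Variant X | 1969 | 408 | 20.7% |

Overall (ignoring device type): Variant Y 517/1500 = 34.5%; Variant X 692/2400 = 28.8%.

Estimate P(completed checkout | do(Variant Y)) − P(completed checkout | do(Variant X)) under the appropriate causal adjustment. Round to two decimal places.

Device type here is a post-treatment variable shaped by the variant; conditioning on it would introduce bias rather than remove it. The overall comparison is the causal one.
The causal difference is the pooled difference: 0.345 − 0.288 = +0.056.

+0.06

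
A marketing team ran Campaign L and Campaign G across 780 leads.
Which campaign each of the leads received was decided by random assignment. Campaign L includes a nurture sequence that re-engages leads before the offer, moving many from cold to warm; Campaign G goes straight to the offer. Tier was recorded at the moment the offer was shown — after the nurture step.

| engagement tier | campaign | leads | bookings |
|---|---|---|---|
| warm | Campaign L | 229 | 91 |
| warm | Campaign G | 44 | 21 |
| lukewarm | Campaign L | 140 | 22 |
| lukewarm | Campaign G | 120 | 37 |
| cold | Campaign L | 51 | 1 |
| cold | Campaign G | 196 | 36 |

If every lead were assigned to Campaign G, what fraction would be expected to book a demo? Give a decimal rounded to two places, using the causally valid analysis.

The stratified and pooled comparisons disagree (Campaign G wins within each engagement tier; Campaign L wins overall), so the answer turns on the causal role of engagement tier.
Engagement tier is downstream of the campaign. One should not condition on a consequence of treatment, so the overall rates are the right comparison.
So P(outcome | do(Campaign G)) is just the pooled rate for Campaign G: 94/360 = 0.261.

0.26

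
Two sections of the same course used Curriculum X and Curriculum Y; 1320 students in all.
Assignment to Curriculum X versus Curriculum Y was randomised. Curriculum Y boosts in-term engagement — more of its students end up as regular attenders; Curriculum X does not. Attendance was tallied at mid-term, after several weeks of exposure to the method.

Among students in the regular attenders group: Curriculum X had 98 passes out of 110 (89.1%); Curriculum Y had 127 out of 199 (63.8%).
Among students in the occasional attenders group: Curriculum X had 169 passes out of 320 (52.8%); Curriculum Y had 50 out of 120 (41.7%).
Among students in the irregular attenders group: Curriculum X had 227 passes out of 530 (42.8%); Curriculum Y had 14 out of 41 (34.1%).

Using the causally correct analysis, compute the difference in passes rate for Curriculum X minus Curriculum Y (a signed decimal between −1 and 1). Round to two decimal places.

The stratified and pooled comparisons disagree (Curriculum X wins within each mid-term attendance; Curriculum Y wins overall), so the answer turns on the causal role of mid-term attendance.
Mid-term attendance here is a post-treatment variable shaped by the teaching method; conditioning on it would introduce bias rather than remove it. The overall comparison is the causal one.
The causal difference is the pooled difference: 0.515 − 0.531 = -0.016.

-0.02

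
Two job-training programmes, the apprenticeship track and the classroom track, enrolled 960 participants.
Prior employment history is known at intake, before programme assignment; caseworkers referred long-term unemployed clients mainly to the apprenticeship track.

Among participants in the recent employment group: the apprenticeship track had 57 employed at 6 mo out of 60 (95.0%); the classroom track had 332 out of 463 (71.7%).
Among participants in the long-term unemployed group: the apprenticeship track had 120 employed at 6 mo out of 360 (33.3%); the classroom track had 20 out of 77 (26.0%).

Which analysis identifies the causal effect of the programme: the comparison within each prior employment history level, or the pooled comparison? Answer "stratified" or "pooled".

stratified

Prior employment history satisfies the back-door criterion: it is not a descendant of the programme, and it blocks the spurious path from programme to outcome. Adjusting for it (i.e., using the within-prior employment history rates) gives the causal effect.
Within each level — recent employment: 95.0% vs 71.7%; long-term unemployed: 33.3% vs 26.0% — the apprenticeship track is higher every time.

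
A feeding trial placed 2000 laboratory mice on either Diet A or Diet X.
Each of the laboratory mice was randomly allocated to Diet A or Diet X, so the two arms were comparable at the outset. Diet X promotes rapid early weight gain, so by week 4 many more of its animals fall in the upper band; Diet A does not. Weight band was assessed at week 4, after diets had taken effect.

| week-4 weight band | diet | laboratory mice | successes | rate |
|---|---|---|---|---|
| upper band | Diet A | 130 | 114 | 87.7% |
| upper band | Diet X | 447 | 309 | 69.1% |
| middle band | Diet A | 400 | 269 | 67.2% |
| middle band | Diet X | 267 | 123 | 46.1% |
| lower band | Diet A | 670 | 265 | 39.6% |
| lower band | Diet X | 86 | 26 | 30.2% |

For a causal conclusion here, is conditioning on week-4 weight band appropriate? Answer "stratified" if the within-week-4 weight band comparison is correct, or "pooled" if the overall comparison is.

pooled

The distribution of week-4 weight band is itself part of what the diet does — it is an intermediate outcome. Holding it fixed would remove that part of the effect; the total effect is the pooled difference.
Pooled: Diet A 54.0% vs Diet X 57.2%; Diet X is higher overall.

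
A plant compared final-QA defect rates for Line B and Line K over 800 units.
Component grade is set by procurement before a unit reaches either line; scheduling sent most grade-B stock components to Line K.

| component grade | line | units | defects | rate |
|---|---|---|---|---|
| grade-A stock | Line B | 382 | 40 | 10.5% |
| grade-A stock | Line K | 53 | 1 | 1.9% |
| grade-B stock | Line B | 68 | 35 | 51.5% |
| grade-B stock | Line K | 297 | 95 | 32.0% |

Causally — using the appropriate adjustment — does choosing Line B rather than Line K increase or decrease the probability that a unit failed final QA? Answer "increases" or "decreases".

Here component grade is a common cause — it drives both which line a case falls under and the outcome. The crude comparison mixes populations; the stratum-specific rates are the causally relevant ones.
Within each level — grade-A stock: 10.5% vs 1.9%; grade-B stock: 51.5% vs 32.0% — Line K is lower every time.

increases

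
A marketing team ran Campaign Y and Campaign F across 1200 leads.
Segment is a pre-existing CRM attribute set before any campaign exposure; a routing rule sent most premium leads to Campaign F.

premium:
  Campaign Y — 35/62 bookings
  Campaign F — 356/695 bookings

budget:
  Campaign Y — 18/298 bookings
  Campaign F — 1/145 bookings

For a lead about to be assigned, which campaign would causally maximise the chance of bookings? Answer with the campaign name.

The stratified and pooled comparisons disagree (Campaign Y wins within each customer segment; Campaign F wins overall), so the answer turns on the causal role of customer segment.
Here customer segment is a common cause — it drives both which campaign a case falls under and the outcome. The crude comparison mixes populations; the stratum-specific rates are the causally relevant ones.
Within each level — premium: 56.5% vs 51.2%; budget: 6.0% vs 0.7% — Campaign Y is higher every time.

Campaign Y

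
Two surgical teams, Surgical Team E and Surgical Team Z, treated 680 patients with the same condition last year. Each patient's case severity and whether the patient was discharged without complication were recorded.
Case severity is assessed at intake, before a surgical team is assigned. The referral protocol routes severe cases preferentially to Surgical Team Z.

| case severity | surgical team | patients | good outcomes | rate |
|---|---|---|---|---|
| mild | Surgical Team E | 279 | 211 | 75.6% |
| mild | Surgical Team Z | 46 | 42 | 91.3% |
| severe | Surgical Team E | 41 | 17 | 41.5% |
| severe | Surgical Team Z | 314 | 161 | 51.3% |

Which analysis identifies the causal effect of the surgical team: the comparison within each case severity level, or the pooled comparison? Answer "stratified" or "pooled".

stratified

The case severity-specific comparison favours Surgical Team Z throughout, but the pooled figures favour Surgical Team E. The question is whether to condition on case severity.
Nothing the surgical team does changes case severity; the imbalance is an allocation artefact. With case severity also predicting the outcome, the pooled figure is confounded, and the within-stratum comparison is the causal one.
Within each level — mild: 75.6% vs 91.3%; severe: 41.5% vs 51.3% — Surgical Team Z is higher every time.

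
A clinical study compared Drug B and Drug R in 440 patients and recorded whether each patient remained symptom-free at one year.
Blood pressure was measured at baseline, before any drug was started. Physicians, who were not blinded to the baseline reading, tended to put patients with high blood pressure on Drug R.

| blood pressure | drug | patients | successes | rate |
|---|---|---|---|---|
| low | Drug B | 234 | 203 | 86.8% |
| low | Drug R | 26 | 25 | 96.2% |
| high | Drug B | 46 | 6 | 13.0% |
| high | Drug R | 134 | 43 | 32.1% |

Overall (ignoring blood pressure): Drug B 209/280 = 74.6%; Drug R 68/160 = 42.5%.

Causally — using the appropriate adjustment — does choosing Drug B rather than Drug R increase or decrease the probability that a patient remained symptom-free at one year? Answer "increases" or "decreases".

decreases

The imbalance in blood pressure arose from how patients were allocated, not from anything the drug did; and blood pressure independently affects the outcome. The pooled gap is confounded — condition on blood pressure.
Within each level — low: 86.8% vs 96.2%; high: 13.0% vs 32.1% — Drug R is higher every time.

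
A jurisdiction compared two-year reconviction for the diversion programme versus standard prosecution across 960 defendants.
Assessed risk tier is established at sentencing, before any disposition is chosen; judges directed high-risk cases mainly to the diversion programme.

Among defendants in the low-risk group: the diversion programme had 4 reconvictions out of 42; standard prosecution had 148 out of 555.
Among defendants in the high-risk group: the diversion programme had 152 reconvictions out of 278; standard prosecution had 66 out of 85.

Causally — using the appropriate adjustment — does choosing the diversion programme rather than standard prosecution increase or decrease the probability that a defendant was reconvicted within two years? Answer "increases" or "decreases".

Assessed risk tier is set before the disposition has any effect — it is not caused by the disposition — and it independently drives the outcome. That makes it a confounder, so the causal comparison is within assessed risk tier levels.
Within each level — low-risk: 9.5% vs 26.7%; high-risk: 54.7% vs 77.6% — the diversion programme is lower every time.

decreases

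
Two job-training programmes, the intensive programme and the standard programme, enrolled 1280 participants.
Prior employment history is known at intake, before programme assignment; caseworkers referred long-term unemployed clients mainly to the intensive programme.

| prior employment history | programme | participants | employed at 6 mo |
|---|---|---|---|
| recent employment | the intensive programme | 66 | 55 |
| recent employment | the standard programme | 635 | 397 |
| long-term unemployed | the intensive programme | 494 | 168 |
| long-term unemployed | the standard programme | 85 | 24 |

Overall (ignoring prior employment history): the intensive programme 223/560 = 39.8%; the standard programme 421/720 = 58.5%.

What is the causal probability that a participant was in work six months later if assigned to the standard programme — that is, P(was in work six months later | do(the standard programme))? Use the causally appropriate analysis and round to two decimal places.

0.47

Prior employment history is set before the programme has any effect — it is not caused by the programme — and it independently drives the outcome. That makes it a confounder, so the causal comparison is within prior employment history levels.
Standardising the standard programme to the population prior employment history mix: 0.548·397/635 + 0.452·24/85 = 0.470.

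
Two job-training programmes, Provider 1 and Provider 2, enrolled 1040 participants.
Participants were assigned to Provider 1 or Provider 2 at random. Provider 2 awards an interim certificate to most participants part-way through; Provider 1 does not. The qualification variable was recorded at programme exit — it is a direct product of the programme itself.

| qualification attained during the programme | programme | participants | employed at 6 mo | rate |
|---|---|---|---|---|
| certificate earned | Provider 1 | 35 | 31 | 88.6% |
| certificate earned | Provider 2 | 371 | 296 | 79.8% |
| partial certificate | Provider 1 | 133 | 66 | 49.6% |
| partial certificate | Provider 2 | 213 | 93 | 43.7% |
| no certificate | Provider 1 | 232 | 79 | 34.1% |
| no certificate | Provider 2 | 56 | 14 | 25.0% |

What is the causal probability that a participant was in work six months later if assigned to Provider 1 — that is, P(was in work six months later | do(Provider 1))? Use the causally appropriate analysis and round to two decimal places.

Provider 1 is higher inside every qualification attained during the programme stratum but Provider 2 is higher in aggregate. Whether to stratify depends on how qualification attained during the programme relates to the programme.
The distribution of qualification attained during the programme is itself part of what the programme does — it is an intermediate outcome. Holding it fixed would remove that part of the effect; the total effect is the pooled difference.
So P(outcome | do(Provider 1)) is just the pooled rate for Provider 1: 176/400 = 0.440.

0.44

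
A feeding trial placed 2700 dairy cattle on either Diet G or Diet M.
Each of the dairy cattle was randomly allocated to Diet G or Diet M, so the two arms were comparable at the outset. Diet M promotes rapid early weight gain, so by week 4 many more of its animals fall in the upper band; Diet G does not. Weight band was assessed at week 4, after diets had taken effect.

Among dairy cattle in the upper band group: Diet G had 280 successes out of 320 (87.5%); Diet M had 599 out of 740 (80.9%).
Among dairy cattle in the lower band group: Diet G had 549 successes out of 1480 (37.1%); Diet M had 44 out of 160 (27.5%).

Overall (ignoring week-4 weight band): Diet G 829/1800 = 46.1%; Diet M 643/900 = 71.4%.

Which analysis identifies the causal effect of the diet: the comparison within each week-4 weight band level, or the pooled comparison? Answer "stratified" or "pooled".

The stratified and pooled comparisons disagree (Diet G wins within each week-4 weight band; Diet M wins overall), so the answer turns on the causal role of week-4 weight band.
Week-4 weight band here is a post-treatment variable shaped by the diet; conditioning on it would introduce bias rather than remove it. The overall comparison is the causal one.
Pooled: Diet G 46.1% vs Diet M 71.4%; Diet M is higher overall.

pooled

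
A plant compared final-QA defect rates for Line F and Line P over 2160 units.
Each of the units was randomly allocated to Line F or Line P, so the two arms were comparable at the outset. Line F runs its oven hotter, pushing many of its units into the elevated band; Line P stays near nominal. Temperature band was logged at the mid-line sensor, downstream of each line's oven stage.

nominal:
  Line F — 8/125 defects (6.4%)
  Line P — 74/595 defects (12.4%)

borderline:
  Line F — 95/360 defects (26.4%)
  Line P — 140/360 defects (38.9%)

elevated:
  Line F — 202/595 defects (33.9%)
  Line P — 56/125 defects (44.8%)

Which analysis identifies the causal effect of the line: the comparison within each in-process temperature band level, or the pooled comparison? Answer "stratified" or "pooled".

pooled

Line F is lower inside every in-process temperature band stratum but Line P is lower in aggregate. Whether to stratify depends on how in-process temperature band relates to the line.
Stratifying would compare lines among units the lines themselves sorted into in-process temperature band groups — a form of selection on an intermediate. The unconditioned pooled rates give the total causal effect.
Pooled: Line F 28.2% vs Line P 25.0%; Line P is lower overall.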